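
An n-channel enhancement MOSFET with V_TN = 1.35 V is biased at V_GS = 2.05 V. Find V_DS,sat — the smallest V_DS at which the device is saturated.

V_DS,sat = 0.700 V

The boundary between triode and saturation is V_DS = V_GS − V_TN = V_ov.
V_ov = 2.05 − 1.35 = 0.7 V.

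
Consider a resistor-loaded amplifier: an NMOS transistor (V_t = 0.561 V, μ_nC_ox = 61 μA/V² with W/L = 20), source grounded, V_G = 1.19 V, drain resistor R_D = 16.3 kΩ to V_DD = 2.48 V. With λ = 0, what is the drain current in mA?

V_GS = V_G = 1.19 V, so V_ov = 1.19 − 0.561 = 0.629 V.
k_n = μ_nC_ox · (W/L) = 1.22 mA/V².
Assume saturation: I_D = ½ k_n V_ov² = 0.5 × 1.22 × 0.629² = 0.241 mA, giving V_DS = V_DD − I_D R_D = 2.48 − 0.241 × 16.3 = -1.45 V.
But -1.45 V < V_ov = 0.629 V, so the device is actually in triode.
In triode I_D = k_n[V_ov V_DS − ½ V_DS²] and I_D = (V_DD − V_DS)/R_D. Equating: 9.94 V_DS² − 13.51 V_DS + 2.48 = 0, giving V_DS = 0.219 V (the root below V_ov).
I_D = (2.48 − 0.219) / 16.3 = 0.139 mA.

I_D = 0.139 mA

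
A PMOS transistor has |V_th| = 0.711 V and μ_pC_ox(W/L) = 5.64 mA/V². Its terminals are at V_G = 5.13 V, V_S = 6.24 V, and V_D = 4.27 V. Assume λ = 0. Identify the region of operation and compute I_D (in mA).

Saturation; I_D = 0.449 mA

V_SG = V_S − V_G = 6.24 − 5.13 = 1.11 V; V_SD = V_S − V_D = 6.24 − 4.27 = 1.97 V.
V_ov = V_SG − |V_th| = 1.11 − 0.711 = 0.399 V.
Since V_SD = 1.97 V ≥ V_ov = 0.399 V, the device is in saturation.
I_D = ½ k_p V_ov² = 0.5 × 5.64 × 0.399² = 0.449 mA.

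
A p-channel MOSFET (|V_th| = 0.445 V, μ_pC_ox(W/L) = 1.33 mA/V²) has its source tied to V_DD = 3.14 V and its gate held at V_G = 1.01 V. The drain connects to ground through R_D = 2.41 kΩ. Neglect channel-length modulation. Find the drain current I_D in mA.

I_D = 1.07 mA

V_SG = V_DD − V_G = 3.14 − 1.01 = 2.13 V, so V_ov = 2.13 − 0.445 = 1.68 V.
Assume saturation: I_D = ½ k_p V_ov² = 0.5 × 1.33 × 1.68² = 1.89 mA, giving V_SD = V_DD − I_D R_D = 3.14 − 1.89 × 2.41 = -1.41 V.
But -1.41 V < V_ov = 1.68 V, so the device is actually in triode.
In triode I_D = k_p[V_ov V_SD − ½ V_SD²] and I_D = (V_DD − V_SD)/R_D. Equating: 1.6 V_SD² − 6.401 V_SD + 3.14 = 0, giving V_SD = 0.573 V (the root below V_ov).
I_D = (3.14 − 0.573) / 2.41 = 1.07 mA.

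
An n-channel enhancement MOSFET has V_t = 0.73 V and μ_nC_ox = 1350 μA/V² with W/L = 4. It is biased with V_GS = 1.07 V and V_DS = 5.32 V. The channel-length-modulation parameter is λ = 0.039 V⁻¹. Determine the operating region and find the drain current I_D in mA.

k_n = μ_nC_ox · (W/L) = 5.4 mA/V².
V_ov = V_GS − V_t = 1.07 − 0.73 = 0.34 V.
Since V_DS = 5.32 V ≥ V_ov = 0.34 V, the device is in saturation.
I_D = ½ k_n V_ov² (1 + λ V_DS) = 0.5 × 5.4 × 0.34² × (1 + 0.039 × 5.32) = 0.377 mA.

Saturation; I_D = 0.377 mA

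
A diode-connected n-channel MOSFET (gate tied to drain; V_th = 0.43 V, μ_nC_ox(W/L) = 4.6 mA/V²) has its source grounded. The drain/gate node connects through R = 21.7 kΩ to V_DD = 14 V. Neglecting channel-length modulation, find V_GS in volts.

With gate tied to drain, V_GS = V_DS ≥ V_GS − V_th, so the device is in saturation.
KCL at the drain: ½ k_n (V_GS − V_th)² = (V_DD − V_GS)/R.
Let x = V_GS − 0.43. Then 49.9 x² + x − 13.57 = 0, giving x = 0.512 V (positive root), so V_GS = 0.942 V.
I_D = (V_DD − V_GS)/R = (14 − 0.942) / 21.7 = 0.602 mA.

V_GS = 0.942 V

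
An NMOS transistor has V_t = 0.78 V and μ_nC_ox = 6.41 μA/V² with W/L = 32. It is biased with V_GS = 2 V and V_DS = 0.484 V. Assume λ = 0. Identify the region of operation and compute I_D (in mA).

Triode; I_D = 0.0971 mA

k_n = μ_nC_ox · (W/L) = 0.2051 mA/V².
V_ov = V_GS − V_t = 2 − 0.78 = 1.22 V.
Since V_DS = 0.484 V < V_ov = 1.22 V, the device is in the triode region.
I_D = k_n [V_ov · V_DS − ½ V_DS²] = 0.2051 × [1.22 × 0.484 − 0.5 × 0.484²] = 0.0971 mA.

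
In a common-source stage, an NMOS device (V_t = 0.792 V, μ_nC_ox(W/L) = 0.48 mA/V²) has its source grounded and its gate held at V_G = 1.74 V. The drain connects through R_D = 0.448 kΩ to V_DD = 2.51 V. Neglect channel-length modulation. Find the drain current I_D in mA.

V_GS = V_G = 1.74 V, so V_ov = 1.74 − 0.792 = 0.948 V.
Assume saturation: I_D = ½ k_n V_ov² = 0.5 × 0.48 × 0.948² = 0.216 mA, giving V_DS = V_DD − I_D R_D = 2.51 − 0.216 × 0.448 = 2.41 V.
V_DS = 2.41 V ≥ V_ov = 0.948 V, confirming saturation.

I_D = 0.216 mA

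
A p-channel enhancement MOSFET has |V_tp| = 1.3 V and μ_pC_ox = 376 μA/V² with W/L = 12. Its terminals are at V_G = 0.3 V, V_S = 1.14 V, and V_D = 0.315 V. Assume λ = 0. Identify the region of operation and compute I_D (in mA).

Cutoff; I_D = 0 mA

V_SG = V_S − V_G = 1.14 − 0.3 = 0.84 V; V_SD = V_S − V_D = 1.14 − 0.315 = 0.825 V.
V_SG = 0.84 V < |V_tp| = 1.3 V, so the transistor is in cutoff.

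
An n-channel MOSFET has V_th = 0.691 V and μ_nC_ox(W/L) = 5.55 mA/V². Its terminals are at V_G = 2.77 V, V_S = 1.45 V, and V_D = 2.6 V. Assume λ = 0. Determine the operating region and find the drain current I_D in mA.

V_GS = V_G − V_S = 2.77 − 1.45 = 1.32 V; V_DS = V_D − V_S = 2.6 − 1.45 = 1.15 V.
V_ov = V_GS − V_th = 1.32 − 0.691 = 0.629 V.
Since V_DS = 1.15 V ≥ V_ov = 0.629 V, the device is in saturation.
I_D = ½ k_n V_ov² = 0.5 × 5.55 × 0.629² = 1.1 mA.

Saturation; I_D = 1.10 mA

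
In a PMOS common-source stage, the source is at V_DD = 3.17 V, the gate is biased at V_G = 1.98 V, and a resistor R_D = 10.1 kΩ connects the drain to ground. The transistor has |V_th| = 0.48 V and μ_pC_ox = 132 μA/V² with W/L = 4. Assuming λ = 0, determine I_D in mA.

V_SG = V_DD − V_G = 3.17 − 1.98 = 1.19 V, so V_ov = 1.19 − 0.48 = 0.71 V.
k_p = μ_pC_ox · (W/L) = 0.528 mA/V².
Assume saturation: I_D = ½ k_p V_ov² = 0.5 × 0.528 × 0.71² = 0.133 mA, giving V_SD = V_DD − I_D R_D = 3.17 − 0.133 × 10.1 = 1.83 V.
V_SD = 1.83 V ≥ V_ov = 0.71 V, confirming saturation.

I_D = 0.133 mA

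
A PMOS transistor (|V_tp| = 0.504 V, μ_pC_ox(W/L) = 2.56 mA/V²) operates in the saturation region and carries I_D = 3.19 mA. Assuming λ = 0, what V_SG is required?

V_SG = 2.08 V

In saturation I_D = ½ k_p (V_SG − |V_tp|)², so V_SG − |V_tp| = √(2 I_D / k_p) = √(2 × 3.19 / 2.56) = 1.58 V.
V_SG = 0.504 + 1.58 = 2.08 V.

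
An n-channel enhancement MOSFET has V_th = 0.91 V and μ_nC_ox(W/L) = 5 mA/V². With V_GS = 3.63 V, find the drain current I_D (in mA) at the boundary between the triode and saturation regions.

At the boundary V_DS = V_ov = V_GS − V_th = 3.63 − 0.91 = 2.72 V.
I_D = ½ k_n V_ov² = 0.5 × 5 × 2.72² = 18.5 mA.

I_D = 18.5 mA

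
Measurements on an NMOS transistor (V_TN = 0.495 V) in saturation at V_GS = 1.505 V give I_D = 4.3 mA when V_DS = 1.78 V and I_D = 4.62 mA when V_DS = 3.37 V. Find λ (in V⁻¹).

With V_GS fixed, I_D ∝ (1 + λ V_DS) in saturation, so I_D2/I_D1 = (1 + λ V_DS2)/(1 + λ V_DS1).
4.62/4.3 = 1.074 = (1 + 3.37 λ)/(1 + 1.78 λ).
Solving: λ (I_D1 V_DS2 − I_D2 V_DS1) = I_D2 − I_D1, so λ = (4.62 − 4.3) / (4.3 × 3.37 − 4.62 × 1.78) = 0.32 / 6.27 = 0.0511 V⁻¹.

λ = 0.0511 V⁻¹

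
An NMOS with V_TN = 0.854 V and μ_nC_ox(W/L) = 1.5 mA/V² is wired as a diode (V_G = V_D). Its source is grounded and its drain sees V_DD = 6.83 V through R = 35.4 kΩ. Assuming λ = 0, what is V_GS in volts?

With gate tied to drain, V_GS = V_DS ≥ V_GS − V_TN, so the device is in saturation.
KCL at the drain: ½ k_n (V_GS − V_TN)² = (V_DD − V_GS)/R.
Let x = V_GS − 0.854. Then 26.5 x² + x − 5.976 = 0, giving x = 0.456 V (positive root), so V_GS = 1.31 V.
I_D = (V_DD − V_GS)/R = (6.83 − 1.31) / 35.4 = 0.156 mA.

V_GS = 1.31 V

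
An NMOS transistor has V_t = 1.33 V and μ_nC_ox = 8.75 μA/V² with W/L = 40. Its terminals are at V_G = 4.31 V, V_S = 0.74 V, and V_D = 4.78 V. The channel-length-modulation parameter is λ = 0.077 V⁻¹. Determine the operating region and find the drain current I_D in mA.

V_GS = V_G − V_S = 4.31 − 0.74 = 3.57 V; V_DS = V_D − V_S = 4.78 − 0.74 = 4.04 V.
k_n = μ_nC_ox · (W/L) = 0.35 mA/V².
V_ov = V_GS − V_t = 3.57 − 1.33 = 2.24 V.
Since V_DS = 4.04 V ≥ V_ov = 2.24 V, the device is in saturation.
I_D = ½ k_n V_ov² (1 + λ V_DS) = 0.5 × 0.35 × 2.24² × (1 + 0.077 × 4.04) = 1.15 mA.

Saturation; I_D = 1.15 mA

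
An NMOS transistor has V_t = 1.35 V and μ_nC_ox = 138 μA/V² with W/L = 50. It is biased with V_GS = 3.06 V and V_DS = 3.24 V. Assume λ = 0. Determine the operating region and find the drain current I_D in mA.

Saturation; I_D = 10.1 mA

k_n = μ_nC_ox · (W/L) = 6.9 mA/V².
V_ov = V_GS − V_t = 3.06 − 1.35 = 1.71 V.
Since V_DS = 3.24 V ≥ V_ov = 1.71 V, the device is in saturation.
I_D = ½ k_n V_ov² = 0.5 × 6.9 × 1.71² = 10.1 mA.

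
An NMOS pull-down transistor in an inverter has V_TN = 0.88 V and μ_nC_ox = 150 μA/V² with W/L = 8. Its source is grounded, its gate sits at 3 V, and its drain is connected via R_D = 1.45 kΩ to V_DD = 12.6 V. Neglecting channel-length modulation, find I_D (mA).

I_D = 2.70 mA

V_GS = V_G = 3 V, so V_ov = 3 − 0.88 = 2.12 V.
k_n = μ_nC_ox · (W/L) = 1.2 mA/V².
Assume saturation: I_D = ½ k_n V_ov² = 0.5 × 1.2 × 2.12² = 2.7 mA, giving V_DS = V_DD − I_D R_D = 12.6 − 2.7 × 1.45 = 8.69 V.
V_DS = 8.69 V ≥ V_ov = 2.12 V, confirming saturation.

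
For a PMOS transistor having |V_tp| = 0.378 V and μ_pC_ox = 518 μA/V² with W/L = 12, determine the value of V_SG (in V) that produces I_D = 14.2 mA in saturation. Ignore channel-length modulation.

V_SG = 2.52 V

k_p = μ_pC_ox · (W/L) = 6.216 mA/V².
In saturation I_D = ½ k_p (V_SG − |V_tp|)², so V_SG − |V_tp| = √(2 I_D / k_p) = √(2 × 14.2 / 6.216) = 2.14 V.
V_SG = 0.378 + 2.14 = 2.52 V.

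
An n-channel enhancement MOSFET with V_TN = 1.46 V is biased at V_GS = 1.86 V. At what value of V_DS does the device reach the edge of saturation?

V_DS,sat = 0.400 V

The boundary between triode and saturation is V_DS = V_GS − V_TN = V_ov.
V_ov = 1.86 − 1.46 = 0.4 V.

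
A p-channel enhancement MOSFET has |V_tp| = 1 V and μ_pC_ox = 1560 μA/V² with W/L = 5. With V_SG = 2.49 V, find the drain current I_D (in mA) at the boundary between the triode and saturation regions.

At the boundary V_SD = V_ov = V_SG − |V_tp| = 2.49 − 1 = 1.49 V.
k_p = μ_pC_ox · (W/L) = 7.8 mA/V².
I_D = ½ k_p V_ov² = 0.5 × 7.8 × 1.49² = 8.66 mA.

I_D = 8.66 mA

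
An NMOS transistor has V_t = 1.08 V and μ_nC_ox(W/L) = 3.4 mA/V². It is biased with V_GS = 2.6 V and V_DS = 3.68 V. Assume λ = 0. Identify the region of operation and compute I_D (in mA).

Saturation; I_D = 3.93 mA

V_ov = V_GS − V_t = 2.6 − 1.08 = 1.52 V.
Since V_DS = 3.68 V ≥ V_ov = 1.52 V, the device is in saturation.
I_D = ½ k_n V_ov² = 0.5 × 3.4 × 1.52² = 3.93 mA.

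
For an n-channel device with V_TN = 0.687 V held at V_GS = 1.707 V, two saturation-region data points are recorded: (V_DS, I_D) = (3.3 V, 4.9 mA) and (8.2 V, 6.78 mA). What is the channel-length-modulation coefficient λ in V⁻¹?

With V_GS fixed, I_D ∝ (1 + λ V_DS) in saturation, so I_D2/I_D1 = (1 + λ V_DS2)/(1 + λ V_DS1).
6.78/4.9 = 1.384 = (1 + 8.2 λ)/(1 + 3.3 λ).
Solving: λ (I_D1 V_DS2 − I_D2 V_DS1) = I_D2 − I_D1, so λ = (6.78 − 4.9) / (4.9 × 8.2 − 6.78 × 3.3) = 1.88 / 17.8 = 0.106 V⁻¹.

λ = 0.106 V⁻¹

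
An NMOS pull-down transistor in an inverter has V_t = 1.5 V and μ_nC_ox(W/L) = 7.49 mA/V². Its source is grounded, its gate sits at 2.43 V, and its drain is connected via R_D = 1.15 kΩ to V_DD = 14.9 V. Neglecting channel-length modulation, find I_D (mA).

V_GS = V_G = 2.43 V, so V_ov = 2.43 − 1.5 = 0.93 V.
Assume saturation: I_D = ½ k_n V_ov² = 0.5 × 7.49 × 0.93² = 3.24 mA, giving V_DS = V_DD − I_D R_D = 14.9 − 3.24 × 1.15 = 11.2 V.
V_DS = 11.2 V ≥ V_ov = 0.93 V, confirming saturation.

I_D = 3.24 mA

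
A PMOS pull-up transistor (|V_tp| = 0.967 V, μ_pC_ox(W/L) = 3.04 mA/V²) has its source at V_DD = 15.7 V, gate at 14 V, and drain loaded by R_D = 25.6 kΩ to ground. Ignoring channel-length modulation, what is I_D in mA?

V_SG = V_DD − V_G = 15.7 − 14 = 1.7 V, so V_ov = 1.7 − 0.967 = 0.733 V.
Assume saturation: I_D = ½ k_p V_ov² = 0.5 × 3.04 × 0.733² = 0.817 mA, giving V_SD = V_DD − I_D R_D = 15.7 − 0.817 × 25.6 = -5.21 V.
But -5.21 V < V_ov = 0.733 V, so the device is actually in triode.
In triode I_D = k_p[V_ov V_SD − ½ V_SD²] and I_D = (V_DD − V_SD)/R_D. Equating: 38.9 V_SD² − 58.04 V_SD + 15.7 = 0, giving V_SD = 0.355 V (the root below V_ov).
I_D = (15.7 − 0.355) / 25.6 = 0.599 mA.

I_D = 0.599 mA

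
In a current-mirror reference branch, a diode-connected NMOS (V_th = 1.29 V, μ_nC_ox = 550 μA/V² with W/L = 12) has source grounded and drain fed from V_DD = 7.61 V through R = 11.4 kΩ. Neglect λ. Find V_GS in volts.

V_GS = 1.69 V

With gate tied to drain, V_GS = V_DS ≥ V_GS − V_th, so the device is in saturation.
k_n = μ_nC_ox · (W/L) = 6.6 mA/V².
KCL at the drain: ½ k_n (V_GS − V_th)² = (V_DD − V_GS)/R.
Let x = V_GS − 1.29. Then 37.6 x² + x − 6.32 = 0, giving x = 0.397 V (positive root), so V_GS = 1.69 V.
I_D = (V_DD − V_GS)/R = (7.61 − 1.69) / 11.4 = 0.52 mA.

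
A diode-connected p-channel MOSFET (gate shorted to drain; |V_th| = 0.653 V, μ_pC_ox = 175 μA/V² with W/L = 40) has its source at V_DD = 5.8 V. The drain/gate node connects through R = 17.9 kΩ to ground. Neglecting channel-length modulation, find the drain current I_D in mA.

I_D = 0.272 mA

With gate tied to drain, V_SG = V_SD ≥ V_SG − |V_th|, so the device is in saturation.
k_p = μ_pC_ox · (W/L) = 7 mA/V².
KCL at the drain: ½ k_p (V_SG − |V_th|)² = (V_DD − V_SG)/R.
Let x = V_SG − 0.653. Then 62.6 x² + x − 5.147 = 0, giving x = 0.279 V (positive root), so V_SG = 0.932 V.
I_D = (V_DD − V_SG)/R = (5.8 − 0.932) / 17.9 = 0.272 mA.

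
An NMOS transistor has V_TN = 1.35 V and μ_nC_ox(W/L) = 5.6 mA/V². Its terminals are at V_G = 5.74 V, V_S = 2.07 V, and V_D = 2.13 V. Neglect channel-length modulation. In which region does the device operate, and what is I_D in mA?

Triode; I_D = 0.769 mA

V_GS = V_G − V_S = 5.74 − 2.07 = 3.67 V; V_DS = V_D − V_S = 2.13 − 2.07 = 0.06 V.
V_ov = V_GS − V_TN = 3.67 − 1.35 = 2.32 V.
Since V_DS = 0.06 V < V_ov = 2.32 V, the device is in the triode region.
I_D = k_n [V_ov · V_DS − ½ V_DS²] = 5.6 × [2.32 × 0.06 − 0.5 × 0.06²] = 0.769 mA.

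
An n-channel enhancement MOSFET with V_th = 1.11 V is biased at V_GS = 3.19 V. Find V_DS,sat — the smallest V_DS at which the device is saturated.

V_DS,sat = 2.08 V

The boundary between triode and saturation is V_DS = V_GS − V_th = V_ov.
V_ov = 3.19 − 1.11 = 2.08 V.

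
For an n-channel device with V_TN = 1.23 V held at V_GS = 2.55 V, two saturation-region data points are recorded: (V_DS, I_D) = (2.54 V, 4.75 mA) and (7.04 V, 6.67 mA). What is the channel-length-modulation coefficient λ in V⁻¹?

λ = 0.116 V⁻¹

With V_GS fixed, I_D ∝ (1 + λ V_DS) in saturation, so I_D2/I_D1 = (1 + λ V_DS2)/(1 + λ V_DS1).
6.67/4.75 = 1.404 = (1 + 7.04 λ)/(1 + 2.54 λ).
Solving: λ (I_D1 V_DS2 − I_D2 V_DS1) = I_D2 − I_D1, so λ = (6.67 − 4.75) / (4.75 × 7.04 − 6.67 × 2.54) = 1.92 / 16.5 = 0.116 V⁻¹.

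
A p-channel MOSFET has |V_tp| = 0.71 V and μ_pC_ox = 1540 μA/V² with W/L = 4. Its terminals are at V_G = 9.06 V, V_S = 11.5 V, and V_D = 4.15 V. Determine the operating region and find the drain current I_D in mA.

V_SG = V_S − V_G = 11.5 − 9.06 = 2.44 V; V_SD = V_S − V_D = 11.5 − 4.15 = 7.35 V.
k_p = μ_pC_ox · (W/L) = 6.16 mA/V².
V_ov = V_SG − |V_tp| = 2.44 − 0.71 = 1.73 V.
Since V_SD = 7.35 V ≥ V_ov = 1.73 V, the device is in saturation.
I_D = ½ k_p V_ov² = 0.5 × 6.16 × 1.73² = 9.22 mA.

Saturation; I_D = 9.22 mA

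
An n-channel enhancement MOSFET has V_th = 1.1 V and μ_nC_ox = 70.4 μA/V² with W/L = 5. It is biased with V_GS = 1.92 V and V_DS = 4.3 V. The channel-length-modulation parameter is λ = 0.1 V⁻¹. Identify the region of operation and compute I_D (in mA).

k_n = μ_nC_ox · (W/L) = 0.352 mA/V².
V_ov = V_GS − V_th = 1.92 − 1.1 = 0.82 V.
Since V_DS = 4.3 V ≥ V_ov = 0.82 V, the device is in saturation.
I_D = ½ k_n V_ov² (1 + λ V_DS) = 0.5 × 0.352 × 0.82² × (1 + 0.1 × 4.3) = 0.169 mA.

Saturation; I_D = 0.169 mA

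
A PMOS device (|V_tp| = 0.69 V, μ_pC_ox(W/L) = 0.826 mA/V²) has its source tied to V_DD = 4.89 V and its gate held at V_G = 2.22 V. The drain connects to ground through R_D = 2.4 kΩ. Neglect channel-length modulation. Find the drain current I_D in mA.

I_D = 1.47 mA

V_SG = V_DD − V_G = 4.89 − 2.22 = 2.67 V, so V_ov = 2.67 − 0.69 = 1.98 V.
Assume saturation: I_D = ½ k_p V_ov² = 0.5 × 0.826 × 1.98² = 1.62 mA, giving V_SD = V_DD − I_D R_D = 4.89 − 1.62 × 2.4 = 1 V.
But 1 V < V_ov = 1.98 V, so the device is actually in triode.
In triode I_D = k_p[V_ov V_SD − ½ V_SD²] and I_D = (V_DD − V_SD)/R_D. Equating: 0.991 V_SD² − 4.925 V_SD + 4.89 = 0, giving V_SD = 1.37 V (the root below V_ov).
I_D = (4.89 − 1.37) / 2.4 = 1.47 mA.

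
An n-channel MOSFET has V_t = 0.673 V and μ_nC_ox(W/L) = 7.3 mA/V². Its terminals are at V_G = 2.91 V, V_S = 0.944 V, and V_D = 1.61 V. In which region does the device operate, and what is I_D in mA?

V_GS = V_G − V_S = 2.91 − 0.944 = 1.97 V; V_DS = V_D − V_S = 1.61 − 0.944 = 0.666 V.
V_ov = V_GS − V_t = 1.97 − 0.673 = 1.29 V.
Since V_DS = 0.666 V < V_ov = 1.29 V, the device is in the triode region.
I_D = k_n [V_ov · V_DS − ½ V_DS²] = 7.3 × [1.29 × 0.666 − 0.5 × 0.666²] = 4.67 mA.

Triode; I_D = 4.67 mA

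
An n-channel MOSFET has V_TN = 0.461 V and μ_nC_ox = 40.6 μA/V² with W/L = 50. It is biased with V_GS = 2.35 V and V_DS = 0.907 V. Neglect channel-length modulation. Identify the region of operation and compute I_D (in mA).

Triode; I_D = 2.64 mA

k_n = μ_nC_ox · (W/L) = 2.03 mA/V².
V_ov = V_GS − V_TN = 2.35 − 0.461 = 1.89 V.
Since V_DS = 0.907 V < V_ov = 1.89 V, the device is in the triode region.
I_D = k_n [V_ov · V_DS − ½ V_DS²] = 2.03 × [1.89 × 0.907 − 0.5 × 0.907²] = 2.64 mA.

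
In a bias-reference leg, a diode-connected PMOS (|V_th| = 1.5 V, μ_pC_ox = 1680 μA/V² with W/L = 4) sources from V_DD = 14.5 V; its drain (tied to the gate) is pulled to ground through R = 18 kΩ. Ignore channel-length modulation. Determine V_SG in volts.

With gate tied to drain, V_SG = V_SD ≥ V_SG − |V_th|, so the device is in saturation.
k_p = μ_pC_ox · (W/L) = 6.72 mA/V².
KCL at the drain: ½ k_p (V_SG − |V_th|)² = (V_DD − V_SG)/R.
Let x = V_SG − 1.5. Then 60.5 x² + x − 13 = 0, giving x = 0.455 V (positive root), so V_SG = 1.96 V.
I_D = (V_DD − V_SG)/R = (14.5 − 1.96) / 18 = 0.697 mA.

V_SG = 1.96 V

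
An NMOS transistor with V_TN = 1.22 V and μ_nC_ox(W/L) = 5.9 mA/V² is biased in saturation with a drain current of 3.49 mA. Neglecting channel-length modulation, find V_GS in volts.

V_GS = 2.31 V

In saturation I_D = ½ k_n (V_GS − V_TN)², so V_GS − V_TN = √(2 I_D / k_n) = √(2 × 3.49 / 5.9) = 1.09 V.
V_GS = 1.22 + 1.09 = 2.31 V.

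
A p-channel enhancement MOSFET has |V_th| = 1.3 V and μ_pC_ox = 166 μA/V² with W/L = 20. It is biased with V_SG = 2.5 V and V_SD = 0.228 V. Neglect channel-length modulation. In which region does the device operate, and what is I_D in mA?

Triode; I_D = 0.822 mA

k_p = μ_pC_ox · (W/L) = 3.32 mA/V².
V_ov = V_SG − |V_th| = 2.5 − 1.3 = 1.2 V.
Since V_SD = 0.228 V < V_ov = 1.2 V, the device is in the triode region.
I_D = k_p [V_ov · V_SD − ½ V_SD²] = 3.32 × [1.2 × 0.228 − 0.5 × 0.228²] = 0.822 mA.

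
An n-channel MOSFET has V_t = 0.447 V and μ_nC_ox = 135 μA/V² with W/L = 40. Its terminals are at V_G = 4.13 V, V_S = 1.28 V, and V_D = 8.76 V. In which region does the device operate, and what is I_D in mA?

Saturation; I_D = 15.6 mA

V_GS = V_G − V_S = 4.13 − 1.28 = 2.85 V; V_DS = V_D − V_S = 8.76 − 1.28 = 7.48 V.
k_n = μ_nC_ox · (W/L) = 5.4 mA/V².
V_ov = V_GS − V_t = 2.85 − 0.447 = 2.4 V.
Since V_DS = 7.48 V ≥ V_ov = 2.4 V, the device is in saturation.
I_D = ½ k_n V_ov² = 0.5 × 5.4 × 2.4² = 15.6 mA.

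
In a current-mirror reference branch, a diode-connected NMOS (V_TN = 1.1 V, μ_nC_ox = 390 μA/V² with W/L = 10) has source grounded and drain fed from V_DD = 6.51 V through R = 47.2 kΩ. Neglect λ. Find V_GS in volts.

With gate tied to drain, V_GS = V_DS ≥ V_GS − V_TN, so the device is in saturation.
k_n = μ_nC_ox · (W/L) = 3.9 mA/V².
KCL at the drain: ½ k_n (V_GS − V_TN)² = (V_DD − V_GS)/R.
Let x = V_GS − 1.1. Then 92 x² + x − 5.41 = 0, giving x = 0.237 V (positive root), so V_GS = 1.34 V.
I_D = (V_DD − V_GS)/R = (6.51 − 1.34) / 47.2 = 0.11 mA.

V_GS = 1.34 V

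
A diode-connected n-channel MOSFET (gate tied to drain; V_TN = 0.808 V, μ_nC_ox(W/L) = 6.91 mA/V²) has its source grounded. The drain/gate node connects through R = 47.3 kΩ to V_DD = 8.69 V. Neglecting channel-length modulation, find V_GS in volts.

V_GS = 1.02 V

With gate tied to drain, V_GS = V_DS ≥ V_GS − V_TN, so the device is in saturation.
KCL at the drain: ½ k_n (V_GS − V_TN)² = (V_DD − V_GS)/R.
Let x = V_GS − 0.808. Then 163 x² + x − 7.882 = 0, giving x = 0.217 V (positive root), so V_GS = 1.02 V.
I_D = (V_DD − V_GS)/R = (8.69 − 1.02) / 47.3 = 0.162 mA.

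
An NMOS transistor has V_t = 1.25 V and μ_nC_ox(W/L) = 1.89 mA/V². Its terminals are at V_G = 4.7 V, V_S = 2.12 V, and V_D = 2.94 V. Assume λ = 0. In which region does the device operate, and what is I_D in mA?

Triode; I_D = 1.43 mA

V_GS = V_G − V_S = 4.7 − 2.12 = 2.58 V; V_DS = V_D − V_S = 2.94 − 2.12 = 0.82 V.
V_ov = V_GS − V_t = 2.58 − 1.25 = 1.33 V.
Since V_DS = 0.82 V < V_ov = 1.33 V, the device is in the triode region.
I_D = k_n [V_ov · V_DS − ½ V_DS²] = 1.89 × [1.33 × 0.82 − 0.5 × 0.82²] = 1.43 mA.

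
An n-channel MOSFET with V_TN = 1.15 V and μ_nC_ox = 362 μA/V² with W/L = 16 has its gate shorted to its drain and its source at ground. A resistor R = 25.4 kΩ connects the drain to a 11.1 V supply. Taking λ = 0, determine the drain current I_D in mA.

I_D = 0.378 mA

With gate tied to drain, V_GS = V_DS ≥ V_GS − V_TN, so the device is in saturation.
k_n = μ_nC_ox · (W/L) = 5.792 mA/V².
KCL at the drain: ½ k_n (V_GS − V_TN)² = (V_DD − V_GS)/R.
Let x = V_GS − 1.15. Then 73.6 x² + x − 9.95 = 0, giving x = 0.361 V (positive root), so V_GS = 1.51 V.
I_D = (V_DD − V_GS)/R = (11.1 − 1.51) / 25.4 = 0.378 mA.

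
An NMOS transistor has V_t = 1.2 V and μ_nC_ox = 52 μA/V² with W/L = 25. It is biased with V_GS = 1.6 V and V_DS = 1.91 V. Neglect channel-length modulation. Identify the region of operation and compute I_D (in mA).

Saturation; I_D = 0.104 mA

k_n = μ_nC_ox · (W/L) = 1.3 mA/V².
V_ov = V_GS − V_t = 1.6 − 1.2 = 0.4 V.
Since V_DS = 1.91 V ≥ V_ov = 0.4 V, the device is in saturation.
I_D = ½ k_n V_ov² = 0.5 × 1.3 × 0.4² = 0.104 mA.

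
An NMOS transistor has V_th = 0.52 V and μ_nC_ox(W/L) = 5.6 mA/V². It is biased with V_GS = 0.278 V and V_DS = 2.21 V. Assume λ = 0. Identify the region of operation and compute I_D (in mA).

V_GS = 0.278 V < V_th = 0.52 V, so the transistor is in cutoff.

Cutoff; I_D = 0 mA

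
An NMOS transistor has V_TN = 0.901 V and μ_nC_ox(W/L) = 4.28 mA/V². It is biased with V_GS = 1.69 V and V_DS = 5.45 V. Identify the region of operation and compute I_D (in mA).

V_ov = V_GS − V_TN = 1.69 − 0.901 = 0.789 V.
Since V_DS = 5.45 V ≥ V_ov = 0.789 V, the device is in saturation.
I_D = ½ k_n V_ov² = 0.5 × 4.28 × 0.789² = 1.33 mA.

Saturation; I_D = 1.33 mA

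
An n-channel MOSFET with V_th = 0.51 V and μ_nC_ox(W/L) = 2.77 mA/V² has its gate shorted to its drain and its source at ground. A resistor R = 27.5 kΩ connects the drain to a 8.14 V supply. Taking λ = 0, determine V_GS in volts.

V_GS = 0.945 V

With gate tied to drain, V_GS = V_DS ≥ V_GS − V_th, so the device is in saturation.
KCL at the drain: ½ k_n (V_GS − V_th)² = (V_DD − V_GS)/R.
Let x = V_GS − 0.51. Then 38.1 x² + x − 7.63 = 0, giving x = 0.435 V (positive root), so V_GS = 0.945 V.
I_D = (V_DD − V_GS)/R = (8.14 − 0.945) / 27.5 = 0.262 mA.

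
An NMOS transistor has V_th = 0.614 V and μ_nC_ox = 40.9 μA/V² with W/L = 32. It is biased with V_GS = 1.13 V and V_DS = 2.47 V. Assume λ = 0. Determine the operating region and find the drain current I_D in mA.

Saturation; I_D = 0.174 mA

k_n = μ_nC_ox · (W/L) = 1.309 mA/V².
V_ov = V_GS − V_th = 1.13 − 0.614 = 0.516 V.
Since V_DS = 2.47 V ≥ V_ov = 0.516 V, the device is in saturation.
I_D = ½ k_n V_ov² = 0.5 × 1.309 × 0.516² = 0.174 mA.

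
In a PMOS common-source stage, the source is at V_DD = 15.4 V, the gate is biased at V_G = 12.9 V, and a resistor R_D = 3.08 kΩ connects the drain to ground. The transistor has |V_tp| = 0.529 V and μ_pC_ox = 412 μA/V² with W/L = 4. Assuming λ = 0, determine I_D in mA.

V_SG = V_DD − V_G = 15.4 − 12.9 = 2.5 V, so V_ov = 2.5 − 0.529 = 1.97 V.
k_p = μ_pC_ox · (W/L) = 1.648 mA/V².
Assume saturation: I_D = ½ k_p V_ov² = 0.5 × 1.648 × 1.97² = 3.2 mA, giving V_SD = V_DD − I_D R_D = 15.4 − 3.2 × 3.08 = 5.54 V.
V_SD = 5.54 V ≥ V_ov = 1.97 V, confirming saturation.

I_D = 3.20 mA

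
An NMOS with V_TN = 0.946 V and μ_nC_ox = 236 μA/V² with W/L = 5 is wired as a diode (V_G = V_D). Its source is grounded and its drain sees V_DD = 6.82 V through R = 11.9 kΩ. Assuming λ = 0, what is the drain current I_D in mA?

With gate tied to drain, V_GS = V_DS ≥ V_GS − V_TN, so the device is in saturation.
k_n = μ_nC_ox · (W/L) = 1.18 mA/V².
KCL at the drain: ½ k_n (V_GS − V_TN)² = (V_DD − V_GS)/R.
Let x = V_GS − 0.946. Then 7.02 x² + x − 5.874 = 0, giving x = 0.846 V (positive root), so V_GS = 1.79 V.
I_D = (V_DD − V_GS)/R = (6.82 − 1.79) / 11.9 = 0.423 mA.

I_D = 0.423 mA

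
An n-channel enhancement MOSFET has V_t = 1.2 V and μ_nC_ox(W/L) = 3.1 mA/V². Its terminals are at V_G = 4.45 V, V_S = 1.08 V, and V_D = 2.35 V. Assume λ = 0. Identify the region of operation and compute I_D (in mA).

Triode; I_D = 6.04 mA

V_GS = V_G − V_S = 4.45 − 1.08 = 3.37 V; V_DS = V_D − V_S = 2.35 − 1.08 = 1.27 V.
V_ov = V_GS − V_t = 3.37 − 1.2 = 2.17 V.
Since V_DS = 1.27 V < V_ov = 2.17 V, the device is in the triode region.
I_D = k_n [V_ov · V_DS − ½ V_DS²] = 3.1 × [2.17 × 1.27 − 0.5 × 1.27²] = 6.04 mA.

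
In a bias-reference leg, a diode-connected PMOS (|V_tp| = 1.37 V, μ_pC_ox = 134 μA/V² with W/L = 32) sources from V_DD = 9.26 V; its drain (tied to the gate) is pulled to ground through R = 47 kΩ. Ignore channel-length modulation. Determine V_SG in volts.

With gate tied to drain, V_SG = V_SD ≥ V_SG − |V_tp|, so the device is in saturation.
k_p = μ_pC_ox · (W/L) = 4.288 mA/V².
KCL at the drain: ½ k_p (V_SG − |V_tp|)² = (V_DD − V_SG)/R.
Let x = V_SG − 1.37. Then 101 x² + x − 7.89 = 0, giving x = 0.275 V (positive root), so V_SG = 1.64 V.
I_D = (V_DD − V_SG)/R = (9.26 − 1.64) / 47 = 0.162 mA.

V_SG = 1.64 V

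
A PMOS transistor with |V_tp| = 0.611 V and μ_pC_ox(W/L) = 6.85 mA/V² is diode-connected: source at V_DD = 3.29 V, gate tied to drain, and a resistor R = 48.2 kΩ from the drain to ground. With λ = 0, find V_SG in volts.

V_SG = 0.735 V

With gate tied to drain, V_SG = V_SD ≥ V_SG − |V_tp|, so the device is in saturation.
KCL at the drain: ½ k_p (V_SG − |V_tp|)² = (V_DD − V_SG)/R.
Let x = V_SG − 0.611. Then 165 x² + x − 2.679 = 0, giving x = 0.124 V (positive root), so V_SG = 0.735 V.
I_D = (V_DD − V_SG)/R = (3.29 − 0.735) / 48.2 = 0.053 mA.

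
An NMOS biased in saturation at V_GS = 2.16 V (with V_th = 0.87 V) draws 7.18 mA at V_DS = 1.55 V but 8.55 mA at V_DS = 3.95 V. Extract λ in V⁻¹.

With V_GS fixed, I_D ∝ (1 + λ V_DS) in saturation, so I_D2/I_D1 = (1 + λ V_DS2)/(1 + λ V_DS1).
8.55/7.18 = 1.191 = (1 + 3.95 λ)/(1 + 1.55 λ).
Solving: λ (I_D1 V_DS2 − I_D2 V_DS1) = I_D2 − I_D1, so λ = (8.55 − 7.18) / (7.18 × 3.95 − 8.55 × 1.55) = 1.37 / 15.1 = 0.0907 V⁻¹.

λ = 0.0907 V⁻¹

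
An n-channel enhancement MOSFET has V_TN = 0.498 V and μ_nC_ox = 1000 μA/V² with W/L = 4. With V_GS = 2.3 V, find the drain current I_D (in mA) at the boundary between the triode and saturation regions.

I_D = 6.49 mA

At the boundary V_DS = V_ov = V_GS − V_TN = 2.3 − 0.498 = 1.8 V.
k_n = μ_nC_ox · (W/L) = 4 mA/V².
I_D = ½ k_n V_ov² = 0.5 × 4 × 1.8² = 6.49 mA.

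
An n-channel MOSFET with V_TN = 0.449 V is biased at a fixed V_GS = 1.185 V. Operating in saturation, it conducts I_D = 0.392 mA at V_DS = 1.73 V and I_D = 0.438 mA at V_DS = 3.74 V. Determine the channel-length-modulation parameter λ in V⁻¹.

With V_GS fixed, I_D ∝ (1 + λ V_DS) in saturation, so I_D2/I_D1 = (1 + λ V_DS2)/(1 + λ V_DS1).
0.438/0.392 = 1.117 = (1 + 3.74 λ)/(1 + 1.73 λ).
Solving: λ (I_D1 V_DS2 − I_D2 V_DS1) = I_D2 − I_D1, so λ = (0.438 − 0.392) / (0.392 × 3.74 − 0.438 × 1.73) = 0.046 / 0.708 = 0.0649 V⁻¹.

λ = 0.0649 V⁻¹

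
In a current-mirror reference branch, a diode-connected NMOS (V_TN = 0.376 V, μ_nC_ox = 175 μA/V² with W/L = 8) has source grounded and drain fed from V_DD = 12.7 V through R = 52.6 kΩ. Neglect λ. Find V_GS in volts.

With gate tied to drain, V_GS = V_DS ≥ V_GS − V_TN, so the device is in saturation.
k_n = μ_nC_ox · (W/L) = 1.4 mA/V².
KCL at the drain: ½ k_n (V_GS − V_TN)² = (V_DD − V_GS)/R.
Let x = V_GS − 0.376. Then 36.8 x² + x − 12.32 = 0, giving x = 0.565 V (positive root), so V_GS = 0.941 V.
I_D = (V_DD − V_GS)/R = (12.7 − 0.941) / 52.6 = 0.224 mA.

V_GS = 0.941 V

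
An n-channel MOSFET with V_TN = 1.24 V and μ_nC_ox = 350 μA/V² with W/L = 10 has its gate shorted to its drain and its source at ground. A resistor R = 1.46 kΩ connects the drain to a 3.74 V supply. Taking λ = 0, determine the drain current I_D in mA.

With gate tied to drain, V_GS = V_DS ≥ V_GS − V_TN, so the device is in saturation.
k_n = μ_nC_ox · (W/L) = 3.5 mA/V².
KCL at the drain: ½ k_n (V_GS − V_TN)² = (V_DD − V_GS)/R.
Let x = V_GS − 1.24. Then 2.55 x² + x − 2.5 = 0, giving x = 0.813 V (positive root), so V_GS = 2.05 V.
I_D = (V_DD − V_GS)/R = (3.74 − 2.05) / 1.46 = 1.16 mA.

I_D = 1.16 mA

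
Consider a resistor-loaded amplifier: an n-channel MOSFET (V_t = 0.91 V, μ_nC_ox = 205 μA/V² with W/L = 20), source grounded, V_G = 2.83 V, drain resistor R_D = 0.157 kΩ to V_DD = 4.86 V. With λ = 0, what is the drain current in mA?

V_GS = V_G = 2.83 V, so V_ov = 2.83 − 0.91 = 1.92 V.
k_n = μ_nC_ox · (W/L) = 4.1 mA/V².
Assume saturation: I_D = ½ k_n V_ov² = 0.5 × 4.1 × 1.92² = 7.56 mA, giving V_DS = V_DD − I_D R_D = 4.86 − 7.56 × 0.157 = 3.67 V.
V_DS = 3.67 V ≥ V_ov = 1.92 V, confirming saturation.

I_D = 7.56 mA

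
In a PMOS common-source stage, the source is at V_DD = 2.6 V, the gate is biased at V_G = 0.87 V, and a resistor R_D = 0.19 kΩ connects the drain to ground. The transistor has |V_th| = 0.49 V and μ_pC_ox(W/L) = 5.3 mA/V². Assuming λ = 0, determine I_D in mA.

I_D = 4.07 mA

V_SG = V_DD − V_G = 2.6 − 0.87 = 1.73 V, so V_ov = 1.73 − 0.49 = 1.24 V.
Assume saturation: I_D = ½ k_p V_ov² = 0.5 × 5.3 × 1.24² = 4.07 mA, giving V_SD = V_DD − I_D R_D = 2.6 − 4.07 × 0.19 = 1.83 V.
V_SD = 1.83 V ≥ V_ov = 1.24 V, confirming saturation.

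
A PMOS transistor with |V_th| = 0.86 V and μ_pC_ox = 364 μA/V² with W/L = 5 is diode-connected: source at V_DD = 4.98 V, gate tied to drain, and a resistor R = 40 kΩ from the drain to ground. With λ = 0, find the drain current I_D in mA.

With gate tied to drain, V_SG = V_SD ≥ V_SG − |V_th|, so the device is in saturation.
k_p = μ_pC_ox · (W/L) = 1.82 mA/V².
KCL at the drain: ½ k_p (V_SG − |V_th|)² = (V_DD − V_SG)/R.
Let x = V_SG − 0.86. Then 36.4 x² + x − 4.12 = 0, giving x = 0.323 V (positive root), so V_SG = 1.18 V.
I_D = (V_DD − V_SG)/R = (4.98 − 1.18) / 40 = 0.0949 mA.

I_D = 0.0949 mA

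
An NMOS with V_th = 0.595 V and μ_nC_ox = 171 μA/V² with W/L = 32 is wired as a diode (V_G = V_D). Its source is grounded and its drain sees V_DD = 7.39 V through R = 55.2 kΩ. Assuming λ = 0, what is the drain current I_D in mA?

With gate tied to drain, V_GS = V_DS ≥ V_GS − V_th, so the device is in saturation.
k_n = μ_nC_ox · (W/L) = 5.472 mA/V².
KCL at the drain: ½ k_n (V_GS − V_th)² = (V_DD − V_GS)/R.
Let x = V_GS − 0.595. Then 151 x² + x − 6.795 = 0, giving x = 0.209 V (positive root), so V_GS = 0.804 V.
I_D = (V_DD − V_GS)/R = (7.39 − 0.804) / 55.2 = 0.119 mA.

I_D = 0.119 mA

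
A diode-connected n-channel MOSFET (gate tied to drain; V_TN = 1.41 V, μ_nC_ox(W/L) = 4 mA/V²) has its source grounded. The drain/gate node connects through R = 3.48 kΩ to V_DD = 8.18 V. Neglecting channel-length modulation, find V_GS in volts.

V_GS = 2.33 V

With gate tied to drain, V_GS = V_DS ≥ V_GS − V_TN, so the device is in saturation.
KCL at the drain: ½ k_n (V_GS − V_TN)² = (V_DD − V_GS)/R.
Let x = V_GS − 1.41. Then 6.96 x² + x − 6.77 = 0, giving x = 0.917 V (positive root), so V_GS = 2.33 V.
I_D = (V_DD − V_GS)/R = (8.18 − 2.33) / 3.48 = 1.68 mA.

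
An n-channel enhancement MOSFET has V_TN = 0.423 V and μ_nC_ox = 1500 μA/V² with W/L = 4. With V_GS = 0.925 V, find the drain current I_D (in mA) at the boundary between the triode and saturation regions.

At the boundary V_DS = V_ov = V_GS − V_TN = 0.925 − 0.423 = 0.502 V.
k_n = μ_nC_ox · (W/L) = 6 mA/V².
I_D = ½ k_n V_ov² = 0.5 × 6 × 0.502² = 0.756 mA.

I_D = 0.756 mA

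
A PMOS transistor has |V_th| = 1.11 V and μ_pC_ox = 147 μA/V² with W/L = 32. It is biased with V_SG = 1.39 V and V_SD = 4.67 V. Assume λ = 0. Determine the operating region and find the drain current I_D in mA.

Saturation; I_D = 0.184 mA

k_p = μ_pC_ox · (W/L) = 4.704 mA/V².
V_ov = V_SG − |V_th| = 1.39 − 1.11 = 0.28 V.
Since V_SD = 4.67 V ≥ V_ov = 0.28 V, the device is in saturation.
I_D = ½ k_p V_ov² = 0.5 × 4.704 × 0.28² = 0.184 mA.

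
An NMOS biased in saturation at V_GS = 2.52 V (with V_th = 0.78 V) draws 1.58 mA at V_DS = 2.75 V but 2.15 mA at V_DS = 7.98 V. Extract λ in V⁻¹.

With V_GS fixed, I_D ∝ (1 + λ V_DS) in saturation, so I_D2/I_D1 = (1 + λ V_DS2)/(1 + λ V_DS1).
2.15/1.58 = 1.361 = (1 + 7.98 λ)/(1 + 2.75 λ).
Solving: λ (I_D1 V_DS2 − I_D2 V_DS1) = I_D2 − I_D1, so λ = (2.15 − 1.58) / (1.58 × 7.98 − 2.15 × 2.75) = 0.57 / 6.7 = 0.0851 V⁻¹.

λ = 0.0851 V⁻¹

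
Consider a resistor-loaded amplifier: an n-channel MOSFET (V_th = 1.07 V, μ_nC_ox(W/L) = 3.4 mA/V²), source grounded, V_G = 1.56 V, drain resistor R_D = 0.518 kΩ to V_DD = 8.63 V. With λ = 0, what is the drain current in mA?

V_GS = V_G = 1.56 V, so V_ov = 1.56 − 1.07 = 0.49 V.
Assume saturation: I_D = ½ k_n V_ov² = 0.5 × 3.4 × 0.49² = 0.408 mA, giving V_DS = V_DD − I_D R_D = 8.63 − 0.408 × 0.518 = 8.42 V.
V_DS = 8.42 V ≥ V_ov = 0.49 V, confirming saturation.

I_D = 0.408 mA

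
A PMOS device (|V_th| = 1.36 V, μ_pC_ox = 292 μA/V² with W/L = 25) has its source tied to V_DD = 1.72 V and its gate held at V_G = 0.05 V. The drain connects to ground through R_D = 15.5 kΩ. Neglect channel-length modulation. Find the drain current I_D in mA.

I_D = 0.108 mA

V_SG = V_DD − V_G = 1.72 − 0.05 = 1.67 V, so V_ov = 1.67 − 1.36 = 0.31 V.
k_p = μ_pC_ox · (W/L) = 7.3 mA/V².
Assume saturation: I_D = ½ k_p V_ov² = 0.5 × 7.3 × 0.31² = 0.351 mA, giving V_SD = V_DD − I_D R_D = 1.72 − 0.351 × 15.5 = -3.72 V.
But -3.72 V < V_ov = 0.31 V, so the device is actually in triode.
In triode I_D = k_p[V_ov V_SD − ½ V_SD²] and I_D = (V_DD − V_SD)/R_D. Equating: 56.6 V_SD² − 36.08 V_SD + 1.72 = 0, giving V_SD = 0.0519 V (the root below V_ov).
I_D = (1.72 − 0.0519) / 15.5 = 0.108 mA.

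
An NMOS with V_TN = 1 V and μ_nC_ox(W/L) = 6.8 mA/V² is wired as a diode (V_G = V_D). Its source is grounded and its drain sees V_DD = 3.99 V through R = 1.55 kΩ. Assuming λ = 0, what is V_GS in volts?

V_GS = 1.66 V

With gate tied to drain, V_GS = V_DS ≥ V_GS − V_TN, so the device is in saturation.
KCL at the drain: ½ k_n (V_GS − V_TN)² = (V_DD − V_GS)/R.
Let x = V_GS − 1. Then 5.27 x² + x − 2.99 = 0, giving x = 0.664 V (positive root), so V_GS = 1.66 V.
I_D = (V_DD − V_GS)/R = (3.99 − 1.66) / 1.55 = 1.5 mA.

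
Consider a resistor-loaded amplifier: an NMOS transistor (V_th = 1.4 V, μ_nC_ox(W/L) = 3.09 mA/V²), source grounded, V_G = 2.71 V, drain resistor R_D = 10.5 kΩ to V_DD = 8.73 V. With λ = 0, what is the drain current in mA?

V_GS = V_G = 2.71 V, so V_ov = 2.71 − 1.4 = 1.31 V.
Assume saturation: I_D = ½ k_n V_ov² = 0.5 × 3.09 × 1.31² = 2.65 mA, giving V_DS = V_DD − I_D R_D = 8.73 − 2.65 × 10.5 = -19.1 V.
But -19.1 V < V_ov = 1.31 V, so the device is actually in triode.
In triode I_D = k_n[V_ov V_DS − ½ V_DS²] and I_D = (V_DD − V_DS)/R_D. Equating: 16.2 V_DS² − 43.5 V_DS + 8.73 = 0, giving V_DS = 0.218 V (the root below V_ov).
I_D = (8.73 − 0.218) / 10.5 = 0.811 mA.

I_D = 0.811 mA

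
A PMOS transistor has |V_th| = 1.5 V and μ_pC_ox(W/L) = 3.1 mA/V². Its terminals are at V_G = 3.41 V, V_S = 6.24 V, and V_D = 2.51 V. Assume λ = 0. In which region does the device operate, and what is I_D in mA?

Saturation; I_D = 2.74 mA

V_SG = V_S − V_G = 6.24 − 3.41 = 2.83 V; V_SD = V_S − V_D = 6.24 − 2.51 = 3.73 V.
V_ov = V_SG − |V_th| = 2.83 − 1.5 = 1.33 V.
Since V_SD = 3.73 V ≥ V_ov = 1.33 V, the device is in saturation.
I_D = ½ k_p V_ov² = 0.5 × 3.1 × 1.33² = 2.74 mA.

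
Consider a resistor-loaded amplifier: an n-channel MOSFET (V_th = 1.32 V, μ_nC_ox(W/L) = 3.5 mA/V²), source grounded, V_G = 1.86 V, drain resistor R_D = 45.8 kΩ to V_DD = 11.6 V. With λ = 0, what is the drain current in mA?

V_GS = V_G = 1.86 V, so V_ov = 1.86 − 1.32 = 0.54 V.
Assume saturation: I_D = ½ k_n V_ov² = 0.5 × 3.5 × 0.54² = 0.51 mA, giving V_DS = V_DD − I_D R_D = 11.6 − 0.51 × 45.8 = -11.8 V.
But -11.8 V < V_ov = 0.54 V, so the device is actually in triode.
In triode I_D = k_n[V_ov V_DS − ½ V_DS²] and I_D = (V_DD − V_DS)/R_D. Equating: 80.1 V_DS² − 87.56 V_DS + 11.6 = 0, giving V_DS = 0.154 V (the root below V_ov).
I_D = (11.6 − 0.154) / 45.8 = 0.25 mA.

I_D = 0.250 mA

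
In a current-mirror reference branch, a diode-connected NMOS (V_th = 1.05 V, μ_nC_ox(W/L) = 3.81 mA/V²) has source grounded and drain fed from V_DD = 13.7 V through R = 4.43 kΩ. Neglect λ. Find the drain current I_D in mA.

With gate tied to drain, V_GS = V_DS ≥ V_GS − V_th, so the device is in saturation.
KCL at the drain: ½ k_n (V_GS − V_th)² = (V_DD − V_GS)/R.
Let x = V_GS − 1.05. Then 8.44 x² + x − 12.65 = 0, giving x = 1.17 V (positive root), so V_GS = 2.22 V.
I_D = (V_DD − V_GS)/R = (13.7 − 2.22) / 4.43 = 2.59 mA.

I_D = 2.59 mA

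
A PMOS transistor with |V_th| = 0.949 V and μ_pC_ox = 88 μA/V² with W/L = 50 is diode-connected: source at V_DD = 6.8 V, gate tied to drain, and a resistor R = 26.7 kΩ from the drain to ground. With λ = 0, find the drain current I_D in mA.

With gate tied to drain, V_SG = V_SD ≥ V_SG − |V_th|, so the device is in saturation.
k_p = μ_pC_ox · (W/L) = 4.4 mA/V².
KCL at the drain: ½ k_p (V_SG − |V_th|)² = (V_DD − V_SG)/R.
Let x = V_SG − 0.949. Then 58.7 x² + x − 5.851 = 0, giving x = 0.307 V (positive root), so V_SG = 1.26 V.
I_D = (V_DD − V_SG)/R = (6.8 − 1.26) / 26.7 = 0.208 mA.

I_D = 0.208 mA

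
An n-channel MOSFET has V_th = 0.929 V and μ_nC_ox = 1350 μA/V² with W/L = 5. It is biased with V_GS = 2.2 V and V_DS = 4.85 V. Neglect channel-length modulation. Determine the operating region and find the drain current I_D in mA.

Saturation; I_D = 5.45 mA

k_n = μ_nC_ox · (W/L) = 6.75 mA/V².
V_ov = V_GS − V_th = 2.2 − 0.929 = 1.27 V.
Since V_DS = 4.85 V ≥ V_ov = 1.27 V, the device is in saturation.
I_D = ½ k_n V_ov² = 0.5 × 6.75 × 1.27² = 5.45 mA.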